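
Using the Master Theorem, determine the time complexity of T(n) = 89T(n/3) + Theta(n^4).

Master Theorem for T(n) = 89T(n/3) + O(n^4):

a = 89, b = 3, c = 4
log_b(a) = log_3(89) = 4.0857

Case 1: c = 4 < log_3(89) = 4.0857
T(n) = O(n^(log_3 89))

For T(n) = 89T(n/3) + O(n^4): log_3(89) = 4.0857. This is Case 1 of the Master Theorem (c < log_b(a), work dominated by leaves), giving O(n^(log_3 89)).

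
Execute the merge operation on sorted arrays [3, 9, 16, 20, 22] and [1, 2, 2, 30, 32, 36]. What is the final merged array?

Merging process:

Compare 3 vs 1: take 1 from right. Merged: [1]
Compare 3 vs 2: take 2 from right. Merged: [1, 2]
Compare 3 vs 2: take 2 from right. Merged: [1, 2, 2]
Compare 3 vs 30: take 3 from left. Merged: [1, 2, 2, 3]
Compare 9 vs 30: take 9 from left. Merged: [1, 2, 2, 3, 9]
Compare 16 vs 30: take 16 from left. Merged: [1, 2, 2, 3, 9, 16]
Compare 20 vs 30: take 20 from left. Merged: [1, 2, 2, 3, 9, 16, 20]
Compare 22 vs 30: take 22 from left. Merged: [1, 2, 2, 3, 9, 16, 20, 22]
Append remaining from right: [30, 32, 36]. Merged: [1, 2, 2, 3, 9, 16, 20, 22, 30, 32, 36]

Final merged array: [1, 2, 2, 3, 9, 16, 20, 22, 30, 32, 36]
Total comparisons: 8

The merged array is [1, 2, 2, 3, 9, 16, 20, 22, 30, 32, 36], requiring 8 comparisons. The merge step runs in O(n) time where n is the total number of elements.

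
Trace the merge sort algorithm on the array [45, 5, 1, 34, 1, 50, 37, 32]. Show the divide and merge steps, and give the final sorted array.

Merge sort trace:

Split: [45, 5, 1, 34, 1, 50, 37, 32] -> [45, 5, 1, 34] and [1, 50, 37, 32]
  Split: [45, 5, 1, 34] -> [45, 5] and [1, 34]
    Split: [45, 5] -> [45] and [5]
    Merge: [45] + [5] -> [5, 45]
    Split: [1, 34] -> [1] and [34]
    Merge: [1] + [34] -> [1, 34]
  Merge: [5, 45] + [1, 34] -> [1, 5, 34, 45]
  Split: [1, 50, 37, 32] -> [1, 50] and [37, 32]
    Split: [1, 50] -> [1] and [50]
    Merge: [1] + [50] -> [1, 50]
    Split: [37, 32] -> [37] and [32]
    Merge: [37] + [32] -> [32, 37]
  Merge: [1, 50] + [32, 37] -> [1, 32, 37, 50]
Merge: [1, 5, 34, 45] + [1, 32, 37, 50] -> [1, 1, 5, 32, 34, 37, 45, 50]

Final sorted array: [1, 1, 5, 32, 34, 37, 45, 50]

The merge sort proceeds by recursively splitting the array and merging sorted halves.
After all merges, the sorted array is [1, 1, 5, 32, 34, 37, 45, 50].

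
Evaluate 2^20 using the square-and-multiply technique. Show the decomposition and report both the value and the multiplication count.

Computing 2^20 by squaring (build up from 2^1; each line after the first costs one multiplication):

2^1 = 2
2^2 = (2^1)^2 = 2^2 = 4
2^4 = (2^2)^2 = 4^2 = 16
2^5 = 2 * 2^4 = 2 * 16 = 32
2^10 = (2^5)^2 = 32^2 = 1024
2^20 = (2^10)^2 = 1024^2 = 1048576

Result: 1048576
Multiplications needed: 5 (5 lines after 2^1)

2^20 = 1048576. Using exponentiation by squaring, this requires 5 multiplications. The key idea: if the exponent is even, square the half-power; if odd, multiply by the base once.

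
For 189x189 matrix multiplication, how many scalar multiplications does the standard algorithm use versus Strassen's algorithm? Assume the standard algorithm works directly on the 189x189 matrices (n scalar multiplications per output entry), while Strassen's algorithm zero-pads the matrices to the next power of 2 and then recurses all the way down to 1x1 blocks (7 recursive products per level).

Matrix multiplication for 189x189 matrices:

Strassen's algorithm requires power-of-2 dimensions. Pad 189x189 to 256x256 (next power of 2).

Standard algorithm: 189^3 = 6751269 multiplications
Strassen's algorithm: 7^(log2(256)) = 7^8 = 5764801 multiplications
Savings: 6751269 - 5764801 = 986468 multiplications

Standard: 6751269 multiplications (189^3). Strassen: 5764801 multiplications (7^8, after padding to 256x256). Strassen reduces 8 recursive multiplications to 7 at each level.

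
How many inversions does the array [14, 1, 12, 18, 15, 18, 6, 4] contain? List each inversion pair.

Finding inversions in [14, 1, 12, 18, 15, 18, 6, 4]:

(0, 1): arr[0]=14 > arr[1]=1
(0, 2): arr[0]=14 > arr[2]=12
(0, 6): arr[0]=14 > arr[6]=6
(0, 7): arr[0]=14 > arr[7]=4
(2, 6): arr[2]=12 > arr[6]=6
(2, 7): arr[2]=12 > arr[7]=4
(3, 4): arr[3]=18 > arr[4]=15
(3, 6): arr[3]=18 > arr[6]=6
(3, 7): arr[3]=18 > arr[7]=4
(4, 6): arr[4]=15 > arr[6]=6
(4, 7): arr[4]=15 > arr[7]=4
(5, 6): arr[5]=18 > arr[6]=6
(5, 7): arr[5]=18 > arr[7]=4
(6, 7): arr[6]=6 > arr[7]=4

Total inversions: 14

The array has 14 inversion(s): (0,1), (0,2), (0,6), (0,7), (2,6), (2,7), (3,4), (3,6), (3,7), (4,6), (4,7), (5,6), (5,7), (6,7). Each pair (i,j) satisfies i < j and arr[i] > arr[j].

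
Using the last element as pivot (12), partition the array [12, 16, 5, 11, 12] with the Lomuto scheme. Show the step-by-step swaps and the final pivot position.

Lomuto partition with pivot = 12:

Initial array: [12, 16, 5, 11, 12]

arr[0]=12 <= 12: swap with position 0, array becomes [12, 16, 5, 11, 12]
arr[1]=16 > 12: no swap
arr[2]=5 <= 12: swap with position 1, array becomes [12, 5, 16, 11, 12]
arr[3]=11 <= 12: swap with position 2, array becomes [12, 5, 11, 16, 12]

Place pivot at position 3: [12, 5, 11, 12, 16]
Pivot position: 3

After partitioning with pivot 12, the array becomes [12, 5, 11, 12, 16]. The pivot is placed at index 3. All elements to the left of the pivot are <= 12, and all elements to the right are > 12.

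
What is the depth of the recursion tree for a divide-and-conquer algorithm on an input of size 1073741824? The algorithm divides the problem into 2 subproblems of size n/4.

For divide and conquer with division factor 4:

Problem sizes at each level:
Level 0: 1073741824
Level 1: 268435456
Level 2: 67108864
Level 3: 16777216
Level 4: 4194304
Level 5: 1048576
Level 6: 262144
Level 7: 65536
Level 8: 16384
Level 9: 4096
Level 10: 1024
Level 11: 256
Level 12: 64
Level 13: 16
Level 14: 4
Level 15: 1

The root is level 0 and the size-1 base case is level 15 (the tree spans levels 0 through 15, i.e. 16 levels counting the root), so the depth is the number of divisions: log_4(1073741824) = 15

The recursion tree depth is log_4(1073741824) = 15. At each level, the problem size is divided by 4, so it takes 15 divisions to reduce to a base case of size 1. The algorithm makes 2 recursive calls at each level.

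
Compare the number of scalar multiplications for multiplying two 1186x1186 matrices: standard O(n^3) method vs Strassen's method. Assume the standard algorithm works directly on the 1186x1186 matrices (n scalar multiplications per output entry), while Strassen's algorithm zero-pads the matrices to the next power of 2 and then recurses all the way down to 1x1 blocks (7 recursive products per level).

Matrix multiplication for 1186x1186 matrices:

Strassen's algorithm requires power-of-2 dimensions. Pad 1186x1186 to 2048x2048 (next power of 2).

Standard algorithm: 1186^3 = 1668222856 multiplications
Strassen's algorithm: 7^(log2(2048)) = 7^11 = 1977326743 multiplications
Difference: 1668222856 - 1977326743 = -309103887 (Strassen uses MORE here due to padding overhead — for small or just-over-power-of-2 n, padding can outweigh the per-level savings)

Standard: 1668222856 multiplications (1186^3). Strassen: 1977326743 multiplications (7^11, after padding to 2048x2048). Strassen reduces 8 recursive multiplications to 7 at each level.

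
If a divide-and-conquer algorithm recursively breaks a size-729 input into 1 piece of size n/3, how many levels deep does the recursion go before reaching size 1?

For divide and conquer with division factor 3:

Problem sizes at each level:
Level 0: 729
Level 1: 243
Level 2: 81
Level 3: 27
Level 4: 9
Level 5: 3
Level 6: 1

The root is level 0 and the size-1 base case is level 6 (the tree spans levels 0 through 6, i.e. 7 levels counting the root), so the depth is the number of divisions: log_3(729) = 6

The recursion tree depth is log_3(729) = 6. At each level, the problem size is divided by 3, so it takes 6 divisions to reduce to a base case of size 1. The algorithm makes 1 recursive call at each level.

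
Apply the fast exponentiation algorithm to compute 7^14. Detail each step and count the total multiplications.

Computing 7^14 by squaring (build up from 7^1; each line after the first costs one multiplication):

7^1 = 7
7^2 = (7^1)^2 = 7^2 = 49
7^3 = 7 * 7^2 = 7 * 49 = 343
7^6 = (7^3)^2 = 343^2 = 117649
7^7 = 7 * 7^6 = 7 * 117649 = 823543
7^14 = (7^7)^2 = 823543^2 = 678223072849

Result: 678223072849
Multiplications needed: 5 (5 lines after 7^1)

7^14 = 678223072849. Using exponentiation by squaring, this requires 5 multiplications. The key idea: if the exponent is even, square the half-power; if odd, multiply by the base once.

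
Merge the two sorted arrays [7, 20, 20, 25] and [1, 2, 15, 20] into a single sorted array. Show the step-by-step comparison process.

Merging process:

Compare 7 vs 1: take 1 from right. Merged: [1]
Compare 7 vs 2: take 2 from right. Merged: [1, 2]
Compare 7 vs 15: take 7 from left. Merged: [1, 2, 7]
Compare 20 vs 15: take 15 from right. Merged: [1, 2, 7, 15]
Compare 20 vs 20: take 20 from left. Merged: [1, 2, 7, 15, 20]
Compare 20 vs 20: take 20 from left. Merged: [1, 2, 7, 15, 20, 20]
Compare 25 vs 20: take 20 from right. Merged: [1, 2, 7, 15, 20, 20, 20]
Append remaining from left: [25]. Merged: [1, 2, 7, 15, 20, 20, 20, 25]

Final merged array: [1, 2, 7, 15, 20, 20, 20, 25]
Total comparisons: 7

The merged array is [1, 2, 7, 15, 20, 20, 20, 25], requiring 7 comparisons. The merge step runs in O(n) time where n is the total number of elements.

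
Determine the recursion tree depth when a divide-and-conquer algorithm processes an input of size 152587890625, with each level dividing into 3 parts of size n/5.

For divide and conquer with division factor 5:

Problem sizes at each level:
Level 0: 152587890625
Level 1: 30517578125
Level 2: 6103515625
Level 3: 1220703125
Level 4: 244140625
Level 5: 48828125
Level 6: 9765625
Level 7: 1953125
Level 8: 390625
Level 9: 78125
Level 10: 15625
Level 11: 3125
Level 12: 625
Level 13: 125
Level 14: 25
Level 15: 5
Level 16: 1

The root is level 0 and the size-1 base case is level 16 (the tree spans levels 0 through 16, i.e. 17 levels counting the root), so the depth is the number of divisions: log_5(152587890625) = 16

The recursion tree depth is log_5(152587890625) = 16. At each level, the problem size is divided by 5, so it takes 16 divisions to reduce to a base case of size 1. The algorithm makes 3 recursive calls at each level.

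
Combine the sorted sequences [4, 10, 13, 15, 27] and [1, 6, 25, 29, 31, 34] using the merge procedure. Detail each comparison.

Merging process:

Compare 4 vs 1: take 1 from right. Merged: [1]
Compare 4 vs 6: take 4 from left. Merged: [1, 4]
Compare 10 vs 6: take 6 from right. Merged: [1, 4, 6]
Compare 10 vs 25: take 10 from left. Merged: [1, 4, 6, 10]
Compare 13 vs 25: take 13 from left. Merged: [1, 4, 6, 10, 13]
Compare 15 vs 25: take 15 from left. Merged: [1, 4, 6, 10, 13, 15]
Compare 27 vs 25: take 25 from right. Merged: [1, 4, 6, 10, 13, 15, 25]
Compare 27 vs 29: take 27 from left. Merged: [1, 4, 6, 10, 13, 15, 25, 27]
Append remaining from right: [29, 31, 34]. Merged: [1, 4, 6, 10, 13, 15, 25, 27, 29, 31, 34]

Final merged array: [1, 4, 6, 10, 13, 15, 25, 27, 29, 31, 34]
Total comparisons: 8

The merged array is [1, 4, 6, 10, 13, 15, 25, 27, 29, 31, 34], requiring 8 comparisons. The merge step runs in O(n) time where n is the total number of elements.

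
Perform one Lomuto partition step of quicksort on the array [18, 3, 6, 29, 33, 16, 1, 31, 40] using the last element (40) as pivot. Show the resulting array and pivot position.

Lomuto partition with pivot = 40:

Initial array: [18, 3, 6, 29, 33, 16, 1, 31, 40]

arr[0]=18 <= 40: swap with position 0, array becomes [18, 3, 6, 29, 33, 16, 1, 31, 40]
arr[1]=3 <= 40: swap with position 1, array becomes [18, 3, 6, 29, 33, 16, 1, 31, 40]
arr[2]=6 <= 40: swap with position 2, array becomes [18, 3, 6, 29, 33, 16, 1, 31, 40]
arr[3]=29 <= 40: swap with position 3, array becomes [18, 3, 6, 29, 33, 16, 1, 31, 40]
arr[4]=33 <= 40: swap with position 4, array becomes [18, 3, 6, 29, 33, 16, 1, 31, 40]
arr[5]=16 <= 40: swap with position 5, array becomes [18, 3, 6, 29, 33, 16, 1, 31, 40]
arr[6]=1 <= 40: swap with position 6, array becomes [18, 3, 6, 29, 33, 16, 1, 31, 40]
arr[7]=31 <= 40: swap with position 7, array becomes [18, 3, 6, 29, 33, 16, 1, 31, 40]

Place pivot at position 8: [18, 3, 6, 29, 33, 16, 1, 31, 40]
Pivot position: 8

After partitioning with pivot 40, the array becomes [18, 3, 6, 29, 33, 16, 1, 31, 40]. The pivot is placed at index 8. All elements to the left of the pivot are <= 40, and all elements to the right are > 40.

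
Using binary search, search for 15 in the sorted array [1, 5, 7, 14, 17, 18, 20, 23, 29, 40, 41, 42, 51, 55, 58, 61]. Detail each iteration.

Binary search for 15 in [1, 5, 7, 14, 17, 18, 20, 23, 29, 40, 41, 42, 51, 55, 58, 61]:

lo=0, hi=15, mid=7, arr[mid]=23 -> 23 > 15, search left half
lo=0, hi=6, mid=3, arr[mid]=14 -> 14 < 15, search right half
lo=4, hi=6, mid=5, arr[mid]=18 -> 18 > 15, search left half
lo=4, hi=4, mid=4, arr[mid]=17 -> 17 > 15, search left half
lo=4 > hi=3, target 15 not found

Binary search determines that 15 is not in the array after 4 comparisons. The search space was exhausted without finding the target.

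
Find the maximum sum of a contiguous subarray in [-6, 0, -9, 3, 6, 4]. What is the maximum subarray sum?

Using Kadane's algorithm on [-6, 0, -9, 3, 6, 4]:

Scanning through the array:
Position 1 (value 0): max_ending_here = 0, max_so_far = 0
Position 2 (value -9): max_ending_here = -9, max_so_far = 0
Position 3 (value 3): max_ending_here = 3, max_so_far = 3
Position 4 (value 6): max_ending_here = 9, max_so_far = 9
Position 5 (value 4): max_ending_here = 13, max_so_far = 13

Maximum subarray: [3, 6, 4]
Maximum sum: 13

The maximum subarray is [3, 6, 4] with sum 13. This subarray runs from index 3 to index 5.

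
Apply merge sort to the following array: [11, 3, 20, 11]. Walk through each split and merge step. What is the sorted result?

Merge sort trace:

Split: [11, 3, 20, 11] -> [11, 3] and [20, 11]
  Split: [11, 3] -> [11] and [3]
  Merge: [11] + [3] -> [3, 11]
  Split: [20, 11] -> [20] and [11]
  Merge: [20] + [11] -> [11, 20]
Merge: [3, 11] + [11, 20] -> [3, 11, 11, 20]

Final sorted array: [3, 11, 11, 20]

The merge sort proceeds by recursively splitting the array and merging sorted halves.
After all merges, the sorted array is [3, 11, 11, 20].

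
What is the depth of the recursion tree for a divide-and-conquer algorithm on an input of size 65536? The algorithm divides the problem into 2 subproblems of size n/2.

For divide and conquer with division factor 2:

Problem sizes at each level:
Level 0: 65536
Level 1: 32768
Level 2: 16384
Level 3: 8192
Level 4: 4096
Level 5: 2048
Level 6: 1024
Level 7: 512
Level 8: 256
Level 9: 128
Level 10: 64
Level 11: 32
Level 12: 16
Level 13: 8
Level 14: 4
Level 15: 2
Level 16: 1

The root is level 0 and the size-1 base case is level 16 (the tree spans levels 0 through 16, i.e. 17 levels counting the root), so the depth is the number of divisions: log_2(65536) = 16

The recursion tree depth is log_2(65536) = 16. At each level, the problem size is divided by 2, so it takes 16 divisions to reduce to a base case of size 1. The algorithm makes 2 recursive calls at each level.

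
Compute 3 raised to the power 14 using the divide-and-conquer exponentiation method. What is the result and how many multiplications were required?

Computing 3^14 by squaring (build up from 3^1; each line after the first costs one multiplication):

3^1 = 3
3^2 = (3^1)^2 = 3^2 = 9
3^3 = 3 * 3^2 = 3 * 9 = 27
3^6 = (3^3)^2 = 27^2 = 729
3^7 = 3 * 3^6 = 3 * 729 = 2187
3^14 = (3^7)^2 = 2187^2 = 4782969

Result: 4782969
Multiplications needed: 5 (5 lines after 3^1)

3^14 = 4782969. Using exponentiation by squaring, this requires 5 multiplications. The key idea: if the exponent is even, square the half-power; if odd, multiply by the base once.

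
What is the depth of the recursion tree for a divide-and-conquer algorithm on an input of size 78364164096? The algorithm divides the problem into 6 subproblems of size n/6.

For divide and conquer with division factor 6:

Problem sizes at each level:
Level 0: 78364164096
Level 1: 13060694016
Level 2: 2176782336
Level 3: 362797056
Level 4: 60466176
Level 5: 10077696
Level 6: 1679616
Level 7: 279936
Level 8: 46656
Level 9: 7776
Level 10: 1296
Level 11: 216
Level 12: 36
Level 13: 6
Level 14: 1

The root is level 0 and the size-1 base case is level 14 (the tree spans levels 0 through 14, i.e. 15 levels counting the root), so the depth is the number of divisions: log_6(78364164096) = 14

The recursion tree depth is log_6(78364164096) = 14. At each level, the problem size is divided by 6, so it takes 14 divisions to reduce to a base case of size 1. The algorithm makes 6 recursive calls at each level.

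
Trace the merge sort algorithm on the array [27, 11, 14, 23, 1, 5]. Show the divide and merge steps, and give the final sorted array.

Merge sort trace:

Split: [27, 11, 14, 23, 1, 5] -> [27, 11, 14] and [23, 1, 5]
  Split: [27, 11, 14] -> [27] and [11, 14]
    Split: [11, 14] -> [11] and [14]
    Merge: [11] + [14] -> [11, 14]
  Merge: [27] + [11, 14] -> [11, 14, 27]
  Split: [23, 1, 5] -> [23] and [1, 5]
    Split: [1, 5] -> [1] and [5]
    Merge: [1] + [5] -> [1, 5]
  Merge: [23] + [1, 5] -> [1, 5, 23]
Merge: [11, 14, 27] + [1, 5, 23] -> [1, 5, 11, 14, 23, 27]

Final sorted array: [1, 5, 11, 14, 23, 27]

The merge sort proceeds by recursively splitting the array and merging sorted halves.
After all merges, the sorted array is [1, 5, 11, 14, 23, 27].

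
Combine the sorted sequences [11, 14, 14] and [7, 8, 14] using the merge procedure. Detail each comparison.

Merging process:

Compare 11 vs 7: take 7 from right. Merged: [7]
Compare 11 vs 8: take 8 from right. Merged: [7, 8]
Compare 11 vs 14: take 11 from left. Merged: [7, 8, 11]
Compare 14 vs 14: take 14 from left. Merged: [7, 8, 11, 14]
Compare 14 vs 14: take 14 from left. Merged: [7, 8, 11, 14, 14]
Append remaining from right: [14]. Merged: [7, 8, 11, 14, 14, 14]

Final merged array: [7, 8, 11, 14, 14, 14]
Total comparisons: 5

The merged array is [7, 8, 11, 14, 14, 14], requiring 5 comparisons. The merge step runs in O(n) time where n is the total number of elements.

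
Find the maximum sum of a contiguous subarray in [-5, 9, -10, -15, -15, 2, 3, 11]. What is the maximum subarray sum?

Using Kadane's algorithm on [-5, 9, -10, -15, -15, 2, 3, 11]:

Scanning through the array:
Position 1 (value 9): max_ending_here = 9, max_so_far = 9
Position 2 (value -10): max_ending_here = -1, max_so_far = 9
Position 3 (value -15): max_ending_here = -15, max_so_far = 9
Position 4 (value -15): max_ending_here = -15, max_so_far = 9
Position 5 (value 2): max_ending_here = 2, max_so_far = 9
Position 6 (value 3): max_ending_here = 5, max_so_far = 9
Position 7 (value 11): max_ending_here = 16, max_so_far = 16

Maximum subarray: [2, 3, 11]
Maximum sum: 16

The maximum subarray is [2, 3, 11] with sum 16. This subarray runs from index 5 to index 7.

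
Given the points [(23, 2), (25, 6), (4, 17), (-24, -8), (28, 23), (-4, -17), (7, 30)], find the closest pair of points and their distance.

Computing all pairwise distances among 7 points:

d((23, 2), (25, 6)) = 4.4721 <-- minimum
d((23, 2), (4, 17)) = 24.2074
d((23, 2), (-24, -8)) = 48.0521
d((23, 2), (28, 23)) = 21.587
d((23, 2), (-4, -17)) = 33.0151
d((23, 2), (7, 30)) = 32.249
d((25, 6), (4, 17)) = 23.7065
d((25, 6), (-24, -8)) = 50.9608
d((25, 6), (28, 23)) = 17.2627
d((25, 6), (-4, -17)) = 37.0135
d((25, 6), (7, 30)) = 30.0
d((4, 17), (-24, -8)) = 37.5366
d((4, 17), (28, 23)) = 24.7386
d((4, 17), (-4, -17)) = 34.9285
d((4, 17), (7, 30)) = 13.3417
d((-24, -8), (28, 23)) = 60.5392
d((-24, -8), (-4, -17)) = 21.9317
d((-24, -8), (7, 30)) = 49.0408
d((28, 23), (-4, -17)) = 51.225
d((28, 23), (7, 30)) = 22.1359
d((-4, -17), (7, 30)) = 48.2701

Closest pair: (23, 2) and (25, 6) with distance 4.4721

The closest pair is (23, 2) and (25, 6) with Euclidean distance 4.4721. For 7 points, brute-force pairwise comparison is shown above. For large n, the divide-and-conquer algorithm (sort by x, recurse on halves, check the dividing strip) achieves O(n log n).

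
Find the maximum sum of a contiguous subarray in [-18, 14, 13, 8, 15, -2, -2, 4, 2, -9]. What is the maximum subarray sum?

Using Kadane's algorithm on [-18, 14, 13, 8, 15, -2, -2, 4, 2, -9]:

Scanning through the array:
Position 1 (value 14): max_ending_here = 14, max_so_far = 14
Position 2 (value 13): max_ending_here = 27, max_so_far = 27
Position 3 (value 8): max_ending_here = 35, max_so_far = 35
Position 4 (value 15): max_ending_here = 50, max_so_far = 50
Position 5 (value -2): max_ending_here = 48, max_so_far = 50
Position 6 (value -2): max_ending_here = 46, max_so_far = 50
Position 7 (value 4): max_ending_here = 50, max_so_far = 50
Position 8 (value 2): max_ending_here = 52, max_so_far = 52
Position 9 (value -9): max_ending_here = 43, max_so_far = 52

Maximum subarray: [14, 13, 8, 15, -2, -2, 4, 2]
Maximum sum: 52

The maximum subarray is [14, 13, 8, 15, -2, -2, 4, 2] with sum 52. This subarray runs from index 1 to index 8.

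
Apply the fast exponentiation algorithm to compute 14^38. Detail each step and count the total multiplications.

Computing 14^38 by squaring (build up from 14^1; each line after the first costs one multiplication):

14^1 = 14
14^2 = (14^1)^2 = 14^2 = 196
14^4 = (14^2)^2 = 196^2 = 38416
14^8 = (14^4)^2 = 38416^2 = 1475789056
14^9 = 14 * 14^8 = 14 * 1475789056 = 20661046784
14^18 = (14^9)^2 = 20661046784^2 = 426878854210636742656
14^19 = 14 * 14^18 = 14 * 426878854210636742656 = 5976303958948914397184
14^38 = (14^19)^2 = 5976303958948914397184^2 = 35716209009748467500288285041727074107129856

Result: 35716209009748467500288285041727074107129856
Multiplications needed: 7 (7 lines after 14^1)

14^38 = 35716209009748467500288285041727074107129856. Using exponentiation by squaring, this requires 7 multiplications. The key idea: if the exponent is even, square the half-power; if odd, multiply by the base once.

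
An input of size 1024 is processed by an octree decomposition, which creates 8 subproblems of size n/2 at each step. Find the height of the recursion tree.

For divide and conquer with division factor 2:

Problem sizes at each level:
Level 0: 1024
Level 1: 512
Level 2: 256
Level 3: 128
Level 4: 64
Level 5: 32
Level 6: 16
Level 7: 8
Level 8: 4
Level 9: 2
Level 10: 1

The root is level 0 and the size-1 base case is level 10 (the tree spans levels 0 through 10, i.e. 11 levels counting the root), so the depth is the number of divisions: log_2(1024) = 10

The recursion tree depth is log_2(1024) = 10. At each level, the problem size is divided by 2, so it takes 10 divisions to reduce to a base case of size 1. The algorithm makes 8 recursive calls at each level.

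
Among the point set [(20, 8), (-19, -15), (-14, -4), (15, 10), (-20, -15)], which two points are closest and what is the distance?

Computing all pairwise distances among 5 points:

d((20, 8), (-19, -15)) = 45.2769
d((20, 8), (-14, -4)) = 36.0555
d((20, 8), (15, 10)) = 5.3852
d((20, 8), (-20, -15)) = 46.1411
d((-19, -15), (-14, -4)) = 12.083
d((-19, -15), (15, 10)) = 42.2019
d((-19, -15), (-20, -15)) = 1.0 <-- minimum
d((-14, -4), (15, 10)) = 32.2025
d((-14, -4), (-20, -15)) = 12.53
d((15, 10), (-20, -15)) = 43.0116

Closest pair: (-19, -15) and (-20, -15) with distance 1.0

The closest pair is (-19, -15) and (-20, -15) with Euclidean distance 1.0. For 5 points, brute-force pairwise comparison is shown above. For large n, the divide-and-conquer algorithm (sort by x, recurse on halves, check the dividing strip) achieves O(n log n).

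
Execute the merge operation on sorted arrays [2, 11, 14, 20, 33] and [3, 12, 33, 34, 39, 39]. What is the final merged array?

Merging process:

Compare 2 vs 3: take 2 from left. Merged: [2]
Compare 11 vs 3: take 3 from right. Merged: [2, 3]
Compare 11 vs 12: take 11 from left. Merged: [2, 3, 11]
Compare 14 vs 12: take 12 from right. Merged: [2, 3, 11, 12]
Compare 14 vs 33: take 14 from left. Merged: [2, 3, 11, 12, 14]
Compare 20 vs 33: take 20 from left. Merged: [2, 3, 11, 12, 14, 20]
Compare 33 vs 33: take 33 from left. Merged: [2, 3, 11, 12, 14, 20, 33]
Append remaining from right: [33, 34, 39, 39]. Merged: [2, 3, 11, 12, 14, 20, 33, 33, 34, 39, 39]

Final merged array: [2, 3, 11, 12, 14, 20, 33, 33, 34, 39, 39]
Total comparisons: 7

The merged array is [2, 3, 11, 12, 14, 20, 33, 33, 34, 39, 39], requiring 7 comparisons. The merge step runs in O(n) time where n is the total number of elements.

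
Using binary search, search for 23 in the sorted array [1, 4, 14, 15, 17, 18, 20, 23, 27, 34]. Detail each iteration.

Binary search for 23 in [1, 4, 14, 15, 17, 18, 20, 23, 27, 34]:

lo=0, hi=9, mid=4, arr[mid]=17 -> 17 < 23, search right half
lo=5, hi=9, mid=7, arr[mid]=23 -> Found target at index 7!

Binary search finds 23 at index 7 after 2 comparisons. The search repeatedly halves the search space by comparing with the middle element.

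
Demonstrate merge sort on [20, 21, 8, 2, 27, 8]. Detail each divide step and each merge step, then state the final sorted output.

Merge sort trace:

Split: [20, 21, 8, 2, 27, 8] -> [20, 21, 8] and [2, 27, 8]
  Split: [20, 21, 8] -> [20] and [21, 8]
    Split: [21, 8] -> [21] and [8]
    Merge: [21] + [8] -> [8, 21]
  Merge: [20] + [8, 21] -> [8, 20, 21]
  Split: [2, 27, 8] -> [2] and [27, 8]
    Split: [27, 8] -> [27] and [8]
    Merge: [27] + [8] -> [8, 27]
  Merge: [2] + [8, 27] -> [2, 8, 27]
Merge: [8, 20, 21] + [2, 8, 27] -> [2, 8, 8, 20, 21, 27]

Final sorted array: [2, 8, 8, 20, 21, 27]

The merge sort proceeds by recursively splitting the array and merging sorted halves.
After all merges, the sorted array is [2, 8, 8, 20, 21, 27].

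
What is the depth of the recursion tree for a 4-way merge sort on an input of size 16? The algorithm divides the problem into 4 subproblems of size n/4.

For divide and conquer with division factor 4:

Problem sizes at each level:
Level 0: 16
Level 1: 4
Level 2: 1

The root is level 0 and the size-1 base case is level 2 (the tree spans levels 0 through 2, i.e. 3 levels counting the root), so the depth is the number of divisions: log_4(16) = 2

The recursion tree depth is log_4(16) = 2. At each level, the problem size is divided by 4, so it takes 2 divisions to reduce to a base case of size 1. The algorithm makes 4 recursive calls at each level.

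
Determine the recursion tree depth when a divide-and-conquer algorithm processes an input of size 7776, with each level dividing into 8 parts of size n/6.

For divide and conquer with division factor 6:

Problem sizes at each level:
Level 0: 7776
Level 1: 1296
Level 2: 216
Level 3: 36
Level 4: 6
Level 5: 1

The root is level 0 and the size-1 base case is level 5 (the tree spans levels 0 through 5, i.e. 6 levels counting the root), so the depth is the number of divisions: log_6(7776) = 5

The recursion tree depth is log_6(7776) = 5. At each level, the problem size is divided by 6, so it takes 5 divisions to reduce to a base case of size 1. The algorithm makes 8 recursive calls at each level.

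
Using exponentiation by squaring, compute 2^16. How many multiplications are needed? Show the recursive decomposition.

Computing 2^16 by squaring (build up from 2^1; each line after the first costs one multiplication):

2^1 = 2
2^2 = (2^1)^2 = 2^2 = 4
2^4 = (2^2)^2 = 4^2 = 16
2^8 = (2^4)^2 = 16^2 = 256
2^16 = (2^8)^2 = 256^2 = 65536

Result: 65536
Multiplications needed: 4 (4 lines after 2^1)

2^16 = 65536. Using exponentiation by squaring, this requires 4 multiplications. The key idea: if the exponent is even, square the half-power; if odd, multiply by the base once.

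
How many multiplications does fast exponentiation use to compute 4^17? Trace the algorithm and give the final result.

Computing 4^17 by squaring (build up from 4^1; each line after the first costs one multiplication):

4^1 = 4
4^2 = (4^1)^2 = 4^2 = 16
4^4 = (4^2)^2 = 16^2 = 256
4^8 = (4^4)^2 = 256^2 = 65536
4^16 = (4^8)^2 = 65536^2 = 4294967296
4^17 = 4 * 4^16 = 4 * 4294967296 = 17179869184

Result: 17179869184
Multiplications needed: 5 (5 lines after 4^1)

4^17 = 17179869184. Using exponentiation by squaring, this requires 5 multiplications. The key idea: if the exponent is even, square the half-power; if odd, multiply by the base once.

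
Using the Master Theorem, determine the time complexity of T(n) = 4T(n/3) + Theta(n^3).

Master Theorem for T(n) = 4T(n/3) + O(n^3):

a = 4, b = 3, c = 3
log_b(a) = log_3(4) = 1.2619

Case 3: c = 3 > log_3(4) = 1.2619
T(n) = O(n^3) = O(n^3)

For T(n) = 4T(n/3) + O(n^3): log_3(4) = 1.2619. This is Case 3 of the Master Theorem (c > log_b(a), work dominated by root), giving O(n^3).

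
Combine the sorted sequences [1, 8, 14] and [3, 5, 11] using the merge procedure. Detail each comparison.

Merging process:

Compare 1 vs 3: take 1 from left. Merged: [1]
Compare 8 vs 3: take 3 from right. Merged: [1, 3]
Compare 8 vs 5: take 5 from right. Merged: [1, 3, 5]
Compare 8 vs 11: take 8 from left. Merged: [1, 3, 5, 8]
Compare 14 vs 11: take 11 from right. Merged: [1, 3, 5, 8, 11]
Append remaining from left: [14]. Merged: [1, 3, 5, 8, 11, 14]

Final merged array: [1, 3, 5, 8, 11, 14]
Total comparisons: 5

The merged array is [1, 3, 5, 8, 11, 14], requiring 5 comparisons. The merge step runs in O(n) time where n is the total number of elements.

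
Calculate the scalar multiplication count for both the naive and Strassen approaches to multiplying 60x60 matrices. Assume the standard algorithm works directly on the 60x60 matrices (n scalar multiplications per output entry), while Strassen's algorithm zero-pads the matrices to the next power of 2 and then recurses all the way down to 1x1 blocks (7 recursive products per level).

Matrix multiplication for 60x60 matrices:

Strassen's algorithm requires power-of-2 dimensions. Pad 60x60 to 64x64 (next power of 2).

Standard algorithm: 60^3 = 216000 multiplications
Strassen's algorithm: 7^(log2(64)) = 7^6 = 117649 multiplications
Savings: 216000 - 117649 = 98351 multiplications

Standard: 216000 multiplications (60^3). Strassen: 117649 multiplications (7^6, after padding to 64x64). Strassen reduces 8 recursive multiplications to 7 at each level.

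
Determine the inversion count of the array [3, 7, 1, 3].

Finding inversions in [3, 7, 1, 3]:

(0, 2): arr[0]=3 > arr[2]=1
(1, 2): arr[1]=7 > arr[2]=1
(1, 3): arr[1]=7 > arr[3]=3

Total inversions: 3

The array has 3 inversion(s): (0,2), (1,2), (1,3). Each pair (i,j) satisfies i < j and arr[i] > arr[j].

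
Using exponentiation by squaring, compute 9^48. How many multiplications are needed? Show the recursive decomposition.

Computing 9^48 by squaring (build up from 9^1; each line after the first costs one multiplication):

9^1 = 9
9^2 = (9^1)^2 = 9^2 = 81
9^3 = 9 * 9^2 = 9 * 81 = 729
9^6 = (9^3)^2 = 729^2 = 531441
9^12 = (9^6)^2 = 531441^2 = 282429536481
9^24 = (9^12)^2 = 282429536481^2 = 79766443076872509863361
9^48 = (9^24)^2 = 79766443076872509863361^2 = 6362685441135942358474828762538534230890216321

Result: 6362685441135942358474828762538534230890216321
Multiplications needed: 6 (6 lines after 9^1)

9^48 = 6362685441135942358474828762538534230890216321. Using exponentiation by squaring, this requires 6 multiplications. The key idea: if the exponent is even, square the half-power; if odd, multiply by the base once.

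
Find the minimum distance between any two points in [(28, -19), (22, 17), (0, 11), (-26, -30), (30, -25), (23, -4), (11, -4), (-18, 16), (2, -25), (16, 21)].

Computing all pairwise distances among 10 points:

d((28, -19), (22, 17)) = 36.4966
d((28, -19), (0, 11)) = 41.0366
d((28, -19), (-26, -30)) = 55.109
d((28, -19), (30, -25)) = 6.3246 <-- minimum
d((28, -19), (23, -4)) = 15.8114
d((28, -19), (11, -4)) = 22.6716
d((28, -19), (-18, 16)) = 57.8014
d((28, -19), (2, -25)) = 26.6833
d((28, -19), (16, 21)) = 41.7612
d((22, 17), (0, 11)) = 22.8035
d((22, 17), (-26, -30)) = 67.1789
d((22, 17), (30, -25)) = 42.7551
d((22, 17), (23, -4)) = 21.0238
d((22, 17), (11, -4)) = 23.7065
d((22, 17), (-18, 16)) = 40.0125
d((22, 17), (2, -25)) = 46.5188
d((22, 17), (16, 21)) = 7.2111
d((0, 11), (-26, -30)) = 48.5489
d((0, 11), (30, -25)) = 46.8615
d((0, 11), (23, -4)) = 27.4591
d((0, 11), (11, -4)) = 18.6011
d((0, 11), (-18, 16)) = 18.6815
d((0, 11), (2, -25)) = 36.0555
d((0, 11), (16, 21)) = 18.868
d((-26, -30), (30, -25)) = 56.2228
d((-26, -30), (23, -4)) = 55.4707
d((-26, -30), (11, -4)) = 45.2217
d((-26, -30), (-18, 16)) = 46.6905
d((-26, -30), (2, -25)) = 28.4429
d((-26, -30), (16, 21)) = 66.0681
d((30, -25), (23, -4)) = 22.1359
d((30, -25), (11, -4)) = 28.3196
d((30, -25), (-18, 16)) = 63.1269
d((30, -25), (2, -25)) = 28.0
d((30, -25), (16, 21)) = 48.0833
d((23, -4), (11, -4)) = 12.0
d((23, -4), (-18, 16)) = 45.618
d((23, -4), (2, -25)) = 29.6985
d((23, -4), (16, 21)) = 25.9615
d((11, -4), (-18, 16)) = 35.2278
d((11, -4), (2, -25)) = 22.8473
d((11, -4), (16, 21)) = 25.4951
d((-18, 16), (2, -25)) = 45.618
d((-18, 16), (16, 21)) = 34.3657
d((2, -25), (16, 21)) = 48.0833

Closest pair: (28, -19) and (30, -25) with distance 6.3246

The closest pair is (28, -19) and (30, -25) with Euclidean distance 6.3246. For 10 points, brute-force pairwise comparison is shown above. For large n, the divide-and-conquer algorithm (sort by x, recurse on halves, check the dividing strip) achieves O(n log n).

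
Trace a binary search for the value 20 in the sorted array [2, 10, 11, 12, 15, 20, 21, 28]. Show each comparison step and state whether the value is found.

Binary search for 20 in [2, 10, 11, 12, 15, 20, 21, 28]:

lo=0, hi=7, mid=3, arr[mid]=12 -> 12 < 20, search right half
lo=4, hi=7, mid=5, arr[mid]=20 -> Found target at index 5!

Binary search finds 20 at index 5 after 2 comparisons. The search repeatedly halves the search space by comparing with the middle element.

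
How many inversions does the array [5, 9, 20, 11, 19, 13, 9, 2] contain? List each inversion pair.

Finding inversions in [5, 9, 20, 11, 19, 13, 9, 2]:

(0, 7): arr[0]=5 > arr[7]=2
(1, 7): arr[1]=9 > arr[7]=2
(2, 3): arr[2]=20 > arr[3]=11
(2, 4): arr[2]=20 > arr[4]=19
(2, 5): arr[2]=20 > arr[5]=13
(2, 6): arr[2]=20 > arr[6]=9
(2, 7): arr[2]=20 > arr[7]=2
(3, 6): arr[3]=11 > arr[6]=9
(3, 7): arr[3]=11 > arr[7]=2
(4, 5): arr[4]=19 > arr[5]=13
(4, 6): arr[4]=19 > arr[6]=9
(4, 7): arr[4]=19 > arr[7]=2
(5, 6): arr[5]=13 > arr[6]=9
(5, 7): arr[5]=13 > arr[7]=2
(6, 7): arr[6]=9 > arr[7]=2

Total inversions: 15

The array has 15 inversion(s): (0,7), (1,7), (2,3), (2,4), (2,5), (2,6), (2,7), (3,6), (3,7), (4,5), (4,6), (4,7), (5,6), (5,7), (6,7). Each pair (i,j) satisfies i < j and arr[i] > arr[j].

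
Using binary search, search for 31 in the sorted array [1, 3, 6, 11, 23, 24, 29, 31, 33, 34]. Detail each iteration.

Binary search for 31 in [1, 3, 6, 11, 23, 24, 29, 31, 33, 34]:

lo=0, hi=9, mid=4, arr[mid]=23 -> 23 < 31, search right half
lo=5, hi=9, mid=7, arr[mid]=31 -> Found target at index 7!

Binary search finds 31 at index 7 after 2 comparisons. The search repeatedly halves the search space by comparing with the middle element.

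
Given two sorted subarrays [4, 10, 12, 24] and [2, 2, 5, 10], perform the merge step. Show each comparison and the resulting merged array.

Merging process:

Compare 4 vs 2: take 2 from right. Merged: [2]
Compare 4 vs 2: take 2 from right. Merged: [2, 2]
Compare 4 vs 5: take 4 from left. Merged: [2, 2, 4]
Compare 10 vs 5: take 5 from right. Merged: [2, 2, 4, 5]
Compare 10 vs 10: take 10 from left. Merged: [2, 2, 4, 5, 10]
Compare 12 vs 10: take 10 from right. Merged: [2, 2, 4, 5, 10, 10]
Append remaining from left: [12, 24]. Merged: [2, 2, 4, 5, 10, 10, 12, 24]

Final merged array: [2, 2, 4, 5, 10, 10, 12, 24]
Total comparisons: 6

The merged array is [2, 2, 4, 5, 10, 10, 12, 24], requiring 6 comparisons. The merge step runs in O(n) time where n is the total number of elements.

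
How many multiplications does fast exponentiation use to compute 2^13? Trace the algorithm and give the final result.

Computing 2^13 by squaring (build up from 2^1; each line after the first costs one multiplication):

2^1 = 2
2^2 = (2^1)^2 = 2^2 = 4
2^3 = 2 * 2^2 = 2 * 4 = 8
2^6 = (2^3)^2 = 8^2 = 64
2^12 = (2^6)^2 = 64^2 = 4096
2^13 = 2 * 2^12 = 2 * 4096 = 8192

Result: 8192
Multiplications needed: 5 (5 lines after 2^1)

2^13 = 8192. Using exponentiation by squaring, this requires 5 multiplications. The key idea: if the exponent is even, square the half-power; if odd, multiply by the base once.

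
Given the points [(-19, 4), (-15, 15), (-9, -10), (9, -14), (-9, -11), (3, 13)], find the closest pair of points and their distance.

Computing all pairwise distances among 6 points:

d((-19, 4), (-15, 15)) = 11.7047
d((-19, 4), (-9, -10)) = 17.2047
d((-19, 4), (9, -14)) = 33.2866
d((-19, 4), (-9, -11)) = 18.0278
d((-19, 4), (3, 13)) = 23.7697
d((-15, 15), (-9, -10)) = 25.7099
d((-15, 15), (9, -14)) = 37.6431
d((-15, 15), (-9, -11)) = 26.6833
d((-15, 15), (3, 13)) = 18.1108
d((-9, -10), (9, -14)) = 18.4391
d((-9, -10), (-9, -11)) = 1.0 <-- minimum
d((-9, -10), (3, 13)) = 25.9422
d((9, -14), (-9, -11)) = 18.2483
d((9, -14), (3, 13)) = 27.6586
d((-9, -11), (3, 13)) = 26.8328

Closest pair: (-9, -10) and (-9, -11) with distance 1.0

The closest pair is (-9, -10) and (-9, -11) with Euclidean distance 1.0. For 6 points, brute-force pairwise comparison is shown above. For large n, the divide-and-conquer algorithm (sort by x, recurse on halves, check the dividing strip) achieves O(n log n).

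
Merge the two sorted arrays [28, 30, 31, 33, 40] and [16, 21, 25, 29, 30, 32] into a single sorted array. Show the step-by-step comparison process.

Merging process:

Compare 28 vs 16: take 16 from right. Merged: [16]
Compare 28 vs 21: take 21 from right. Merged: [16, 21]
Compare 28 vs 25: take 25 from right. Merged: [16, 21, 25]
Compare 28 vs 29: take 28 from left. Merged: [16, 21, 25, 28]
Compare 30 vs 29: take 29 from right. Merged: [16, 21, 25, 28, 29]
Compare 30 vs 30: take 30 from left. Merged: [16, 21, 25, 28, 29, 30]
Compare 31 vs 30: take 30 from right. Merged: [16, 21, 25, 28, 29, 30, 30]
Compare 31 vs 32: take 31 from left. Merged: [16, 21, 25, 28, 29, 30, 30, 31]
Compare 33 vs 32: take 32 from right. Merged: [16, 21, 25, 28, 29, 30, 30, 31, 32]
Append remaining from left: [33, 40]. Merged: [16, 21, 25, 28, 29, 30, 30, 31, 32, 33, 40]

Final merged array: [16, 21, 25, 28, 29, 30, 30, 31, 32, 33, 40]
Total comparisons: 9

The merged array is [16, 21, 25, 28, 29, 30, 30, 31, 32, 33, 40], requiring 9 comparisons. The merge step runs in O(n) time where n is the total number of elements.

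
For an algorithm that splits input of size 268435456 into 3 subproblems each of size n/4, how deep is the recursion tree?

For divide and conquer with division factor 4:

Problem sizes at each level:
Level 0: 268435456
Level 1: 67108864
Level 2: 16777216
Level 3: 4194304
Level 4: 1048576
Level 5: 262144
Level 6: 65536
Level 7: 16384
Level 8: 4096
Level 9: 1024
Level 10: 256
Level 11: 64
Level 12: 16
Level 13: 4
Level 14: 1

The root is level 0 and the size-1 base case is level 14 (the tree spans levels 0 through 14, i.e. 15 levels counting the root), so the depth is the number of divisions: log_4(268435456) = 14

The recursion tree depth is log_4(268435456) = 14. At each level, the problem size is divided by 4, so it takes 14 divisions to reduce to a base case of size 1. The algorithm makes 3 recursive calls at each level.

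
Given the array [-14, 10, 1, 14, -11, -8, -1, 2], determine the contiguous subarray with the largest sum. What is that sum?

Using Kadane's algorithm on [-14, 10, 1, 14, -11, -8, -1, 2]:

Scanning through the array:
Position 1 (value 10): max_ending_here = 10, max_so_far = 10
Position 2 (value 1): max_ending_here = 11, max_so_far = 11
Position 3 (value 14): max_ending_here = 25, max_so_far = 25
Position 4 (value -11): max_ending_here = 14, max_so_far = 25
Position 5 (value -8): max_ending_here = 6, max_so_far = 25
Position 6 (value -1): max_ending_here = 5, max_so_far = 25
Position 7 (value 2): max_ending_here = 7, max_so_far = 25

Maximum subarray: [10, 1, 14]
Maximum sum: 25

The maximum subarray is [10, 1, 14] with sum 25. This subarray runs from index 1 to index 3.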